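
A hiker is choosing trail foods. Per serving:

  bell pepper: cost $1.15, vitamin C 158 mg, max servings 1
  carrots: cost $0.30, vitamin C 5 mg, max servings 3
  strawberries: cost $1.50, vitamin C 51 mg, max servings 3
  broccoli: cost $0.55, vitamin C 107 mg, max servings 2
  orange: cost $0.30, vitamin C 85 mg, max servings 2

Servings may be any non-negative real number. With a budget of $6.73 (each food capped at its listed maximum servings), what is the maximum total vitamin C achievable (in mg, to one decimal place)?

673.9 mg

Vitamin C per dollar: orange 283.3, broccoli 194.5, bell pepper 137.4, strawberries 34, carrots 16.67.
Take 2 servings of orange: spends $0.60, +170.0 mg vitamin C (running total 170.0 mg).
Take 2 servings of broccoli: spends $1.10, +214.0 mg vitamin C (running total 384.0 mg).
Take 1 serving of bell pepper: spends $1.15, +158.0 mg vitamin C (running total 542.0 mg).
Take 2.587 servings of strawberries: spends $3.88, +131.9 mg vitamin C (running total 673.9 mg).
Greedy by best ratio exhausts the cost allowance optimally: 673.9 mg.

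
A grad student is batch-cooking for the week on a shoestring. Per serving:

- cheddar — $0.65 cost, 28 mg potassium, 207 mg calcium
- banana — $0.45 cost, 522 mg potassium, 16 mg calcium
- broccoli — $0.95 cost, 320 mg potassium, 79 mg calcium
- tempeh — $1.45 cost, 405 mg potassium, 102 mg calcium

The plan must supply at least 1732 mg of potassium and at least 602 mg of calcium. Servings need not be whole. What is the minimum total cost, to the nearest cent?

A basic optimal solution has at most two foods positive. Try each food alone and each pair with both targets met exactly.
cheddar only: max(1732/28, 602/207) = 61.86 servings → $40.21.
banana only: max(1732/522, 602/16) = 37.62 servings → $16.93.
broccoli only: max(1732/320, 602/79) = 7.62 servings → $7.24.
tempeh only: max(1732/405, 602/102) = 5.902 servings → $8.56.
cheddar + banana with both tight: 2.663 servings and 3.175 servings → $3.16.
cheddar + broccoli with both tight: 0.8717 servings and 5.336 servings → $5.64.
cheddar + tempeh with both tight: 0.8292 servings and 4.219 servings → $6.66.
banana + broccoli with both targets exact would need a negative amount; discard.
banana + tempeh: the both-tight solution has a negative serving — not a feasible corner.
broccoli + tempeh: the both-tight solution has a negative serving — not a feasible corner.
So the least-cost plan costs $3.16.

$3.16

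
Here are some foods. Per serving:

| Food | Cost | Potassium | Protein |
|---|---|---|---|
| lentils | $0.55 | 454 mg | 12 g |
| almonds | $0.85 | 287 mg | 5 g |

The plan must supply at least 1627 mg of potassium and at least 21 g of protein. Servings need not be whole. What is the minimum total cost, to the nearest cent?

$1.97

With two linear requirements the optimum uses one or two foods; enumerate the corners.
lentils only: max(1627/454, 21/12) = 3.584 servings → $1.97.
almonds only: max(1627/287, 21/5) = 5.669 servings → $4.82.
lentils + almonds: the both-tight solution has a negative serving — not a feasible corner.
The minimum over all feasible corners is $1.97.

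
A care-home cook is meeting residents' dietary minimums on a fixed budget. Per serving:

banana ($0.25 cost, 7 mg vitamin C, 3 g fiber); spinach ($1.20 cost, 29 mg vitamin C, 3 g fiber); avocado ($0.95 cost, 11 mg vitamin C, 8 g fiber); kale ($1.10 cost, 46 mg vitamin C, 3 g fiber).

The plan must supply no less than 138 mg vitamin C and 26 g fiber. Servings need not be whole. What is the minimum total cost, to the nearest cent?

Minimising a linear cost over {vitamin C ≥ 138, fiber ≥ 26, servings ≥ 0} — the optimum is at a vertex, using one or two foods.
banana only: max(138/7, 26/3) = 19.71 servings → $4.93.
spinach only: max(138/29, 26/3) = 8.667 servings → $10.40.
avocado only: max(138/11, 26/8) = 12.55 servings → $11.92.
kale only: max(138/46, 26/3) = 8.667 servings → $9.53.
banana + spinach with both tight: 5.152 servings and 3.515 servings → $5.51.
banana + avocado with both targets exact would need a negative amount; discard.
banana + kale with both tight: 6.684 servings and 1.983 servings → $3.85.
spinach + avocado with both tight: 4.111 servings and 1.709 servings → $6.56.
spinach + kale: the both-tight solution has a negative serving — not a feasible corner.
avocado + kale with both tight: 2.334 servings and 2.442 servings → $4.90.
So the least-cost plan costs $3.85.

$3.85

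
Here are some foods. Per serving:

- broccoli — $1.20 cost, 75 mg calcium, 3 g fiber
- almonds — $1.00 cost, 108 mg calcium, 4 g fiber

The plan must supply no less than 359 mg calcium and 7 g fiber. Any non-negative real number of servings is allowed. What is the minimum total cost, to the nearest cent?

Minimising a linear cost over {calcium ≥ 359, fiber ≥ 7, servings ≥ 0} — the optimum is at a vertex, using one or two foods.
broccoli only: max(359/75, 7/3) = 4.787 servings → $5.74.
almonds only: max(359/108, 7/4) = 3.324 servings → $3.32.
broccoli + almonds with both targets exact would need a negative amount; discard.
So the least-cost plan costs $3.32.

$3.32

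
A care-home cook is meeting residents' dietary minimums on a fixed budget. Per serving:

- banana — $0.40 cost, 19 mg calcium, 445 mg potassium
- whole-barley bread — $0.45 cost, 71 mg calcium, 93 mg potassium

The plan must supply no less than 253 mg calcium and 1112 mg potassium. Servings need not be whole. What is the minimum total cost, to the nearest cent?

$2.12

Minimising a linear cost over {calcium ≥ 253, potassium ≥ 1112, servings ≥ 0} — the optimum is at a vertex, using one or two foods.
banana only: max(253/19, 1112/445) = 13.32 servings → $5.33.
whole-barley bread only: max(253/71, 1112/93) = 11.96 servings → $5.38.
banana + whole-barley bread with both tight: 1.858 servings and 3.066 servings → $2.12.
The minimum over all feasible corners is $2.12.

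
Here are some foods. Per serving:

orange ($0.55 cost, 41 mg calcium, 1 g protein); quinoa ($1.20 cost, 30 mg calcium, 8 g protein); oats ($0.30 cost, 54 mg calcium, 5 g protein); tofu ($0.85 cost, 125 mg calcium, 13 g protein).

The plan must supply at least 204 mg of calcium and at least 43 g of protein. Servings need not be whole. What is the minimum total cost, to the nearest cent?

Check every corner: each single food scaled to meet both minima, and each pair solved so both constraints bind.
orange only: max(204/41, 43/1) = 43 servings → $23.65.
quinoa only: max(204/30, 43/8) = 6.8 servings → $8.16.
oats only: max(204/54, 43/5) = 8.6 servings → $2.58.
tofu only: max(204/125, 43/13) = 3.308 servings → $2.81.
orange + quinoa with both tight: 1.148 servings and 5.232 servings → $6.91.
orange + oats: the both-tight solution has a negative serving — not a feasible corner.
orange + tofu with both targets exact would need a negative amount; discard.
quinoa + oats with both tight: 4.617 servings and 1.213 servings → $5.90.
quinoa + tofu with both tight: 4.464 servings and 0.5607 servings → $5.83.
oats + tofu with both targets exact would need a negative amount; discard.
So the least-cost plan costs $2.58.

$2.58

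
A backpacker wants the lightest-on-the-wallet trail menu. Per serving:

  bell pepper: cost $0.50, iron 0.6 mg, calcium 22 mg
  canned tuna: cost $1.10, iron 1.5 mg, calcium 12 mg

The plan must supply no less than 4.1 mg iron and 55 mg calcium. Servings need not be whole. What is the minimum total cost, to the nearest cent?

The cheapest plan sits at a corner of the feasible region — with two constraints it uses at most two foods.
bell pepper only: max(4.1/0.6, 55/22) = 6.833 servings → $3.42.
canned tuna only: max(4.1/1.5, 55/12) = 4.583 servings → $5.04.
bell pepper + canned tuna with both tight: 1.291 servings and 2.217 servings → $3.08.
Cheapest feasible corner: $3.08.

$3.08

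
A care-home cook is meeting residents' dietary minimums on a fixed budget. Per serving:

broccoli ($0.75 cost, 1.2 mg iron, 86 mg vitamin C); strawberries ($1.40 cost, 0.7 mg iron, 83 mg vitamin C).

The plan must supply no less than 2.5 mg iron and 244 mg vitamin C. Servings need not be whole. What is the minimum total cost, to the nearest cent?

$2.13

Minimising a linear cost over {iron ≥ 2.5, vitamin C ≥ 244, servings ≥ 0} — the optimum is at a vertex, using one or two foods.
broccoli only: max(2.5/1.2, 244/86) = 2.837 servings → $2.13.
strawberries only: max(2.5/0.7, 244/83) = 3.571 servings → $5.00.
broccoli + strawberries with both tight: 0.9315 servings and 1.975 servings → $3.46.
So the least-cost plan costs $2.13.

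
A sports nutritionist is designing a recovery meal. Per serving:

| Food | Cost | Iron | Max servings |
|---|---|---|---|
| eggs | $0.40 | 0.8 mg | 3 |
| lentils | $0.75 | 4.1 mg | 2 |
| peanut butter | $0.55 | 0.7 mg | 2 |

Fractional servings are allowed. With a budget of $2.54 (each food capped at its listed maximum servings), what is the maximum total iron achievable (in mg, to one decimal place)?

10.3 mg

Iron per dollar: lentils 5.467, eggs 2, peanut butter 1.273.
Take 2 servings of lentils: spends $1.50, +8.2 mg iron (running total 8.2 mg).
Take 2.6 servings of eggs: spends $1.04, +2.1 mg iron (running total 10.3 mg).
Filling greedily by iron-per-dollar is optimal for one linear limit, giving 10.3 mg.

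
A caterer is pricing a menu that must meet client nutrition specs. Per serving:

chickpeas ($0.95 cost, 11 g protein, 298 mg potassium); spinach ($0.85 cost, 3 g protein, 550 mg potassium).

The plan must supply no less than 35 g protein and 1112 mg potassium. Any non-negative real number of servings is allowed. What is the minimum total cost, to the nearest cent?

At the optimum either one food covers both requirements or two foods hit both targets exactly; no other combination can be cheaper.
chickpeas only: max(35/11, 1112/298) = 3.732 servings → $3.54.
spinach only: max(35/3, 1112/550) = 11.67 servings → $9.92.
chickpeas + spinach with both tight: 3.087 servings and 0.3495 servings → $3.23.
The minimum over all feasible corners is $3.23.

$3.23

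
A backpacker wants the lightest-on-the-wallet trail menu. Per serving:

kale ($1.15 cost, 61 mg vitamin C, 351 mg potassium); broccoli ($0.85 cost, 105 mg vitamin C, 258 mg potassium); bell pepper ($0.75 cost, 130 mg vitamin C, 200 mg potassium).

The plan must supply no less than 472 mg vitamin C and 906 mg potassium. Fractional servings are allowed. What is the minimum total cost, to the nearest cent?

$3.18

kale only: max(472/61, 906/351) = 7.738 servings → $8.90.
broccoli only: max(472/105, 906/258) = 4.495 servings → $3.82.
bell pepper only: max(472/130, 906/200) = 4.53 servings → $3.40.
kale + broccoli with both targets exact would need a negative amount; discard.
kale + bell pepper with both tight: 0.6994 servings and 3.303 servings → $3.28.
broccoli + bell pepper with both tight: 1.864 servings and 2.125 servings → $3.18.
Cheapest feasible corner: $3.18.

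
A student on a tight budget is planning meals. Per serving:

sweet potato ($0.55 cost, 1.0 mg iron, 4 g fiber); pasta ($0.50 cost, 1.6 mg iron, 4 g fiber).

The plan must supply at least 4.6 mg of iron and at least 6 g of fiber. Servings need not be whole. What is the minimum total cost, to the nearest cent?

With two linear requirements the optimum uses one or two foods; enumerate the corners.
sweet potato only: max(4.6/1.0, 6/4) = 4.6 servings → $2.53.
pasta only: max(4.6/1.6, 6/4) = 2.875 servings → $1.44.
sweet potato + pasta with both targets exact would need a negative amount; discard.
The minimum over all feasible corners is $1.44.

$1.44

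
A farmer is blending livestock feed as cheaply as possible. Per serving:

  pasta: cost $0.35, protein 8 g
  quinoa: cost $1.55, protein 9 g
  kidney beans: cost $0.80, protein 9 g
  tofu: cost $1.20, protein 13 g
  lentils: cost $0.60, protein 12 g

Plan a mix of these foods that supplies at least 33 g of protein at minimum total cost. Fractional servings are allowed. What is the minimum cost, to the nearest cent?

Cost per g of protein: pasta $0.0437, lentils $0.0500, kidney beans $0.0889, tofu $0.0923, quinoa $0.1722.
With no serving limits, use only pasta: 33 g / 8 g = 4.125 servings × $0.35 = $1.44.

$1.44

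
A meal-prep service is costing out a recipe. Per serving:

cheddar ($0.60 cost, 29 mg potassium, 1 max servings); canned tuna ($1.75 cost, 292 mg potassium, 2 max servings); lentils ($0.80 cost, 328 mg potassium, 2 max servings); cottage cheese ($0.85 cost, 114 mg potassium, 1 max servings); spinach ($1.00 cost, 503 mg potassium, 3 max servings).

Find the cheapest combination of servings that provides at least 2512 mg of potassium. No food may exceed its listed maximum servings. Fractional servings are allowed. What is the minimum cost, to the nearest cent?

Cost per mg of potassium: spinach $0.0020, lentils $0.0024, canned tuna $0.0060, cottage cheese $0.0075, cheddar $0.0207.
Take 3 servings of spinach: +1509.0 mg potassium for $3.00 (total $3.00, still need 1003.0 mg).
Take 2 servings of lentils: +656.0 mg potassium for $1.60 (total $4.60, still need 347.0 mg).
Take 1.188 servings of canned tuna: +347.0 mg potassium for $2.08 (total $6.68, still need 0.0 mg).
Greedy by cheapest-per-mg is optimal for a single linear constraint, so the minimum cost is $6.68.

$6.68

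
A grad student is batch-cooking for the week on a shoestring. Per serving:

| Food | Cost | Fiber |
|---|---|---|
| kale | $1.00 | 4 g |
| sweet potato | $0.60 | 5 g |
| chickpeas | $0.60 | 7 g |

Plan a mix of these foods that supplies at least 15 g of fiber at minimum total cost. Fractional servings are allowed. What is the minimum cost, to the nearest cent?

Cost per g of fiber: chickpeas $0.0857, sweet potato $0.1200, kale $0.2500.
With no serving limits, use only chickpeas: 15 g / 7 g = 2.143 servings × $0.60 = $1.29.

$1.29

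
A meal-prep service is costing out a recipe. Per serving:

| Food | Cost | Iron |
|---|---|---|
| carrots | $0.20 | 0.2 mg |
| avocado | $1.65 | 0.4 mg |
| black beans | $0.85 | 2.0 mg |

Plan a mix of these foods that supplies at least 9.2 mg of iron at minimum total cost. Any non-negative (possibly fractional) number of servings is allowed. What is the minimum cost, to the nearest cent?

$3.91

Cost per mg of iron: black beans $0.4250, carrots $1.0000, avocado $4.1250.
With no serving limits, use only black beans: 9.2 mg / 2.0 mg = 4.6 servings × $0.85 = $3.91.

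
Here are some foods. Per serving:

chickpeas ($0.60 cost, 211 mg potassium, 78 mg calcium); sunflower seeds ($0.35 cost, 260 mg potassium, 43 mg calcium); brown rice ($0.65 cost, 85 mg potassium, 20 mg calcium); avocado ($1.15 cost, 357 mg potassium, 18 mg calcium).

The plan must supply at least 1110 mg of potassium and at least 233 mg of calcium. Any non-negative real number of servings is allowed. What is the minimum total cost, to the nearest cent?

$1.86

This is a tiny linear program; its minimum lies at a vertex of the feasible set. List the vertices and price them.
chickpeas only: max(1110/211, 233/78) = 5.261 servings → $3.16.
sunflower seeds only: max(1110/260, 233/43) = 5.419 servings → $1.90.
brown rice only: max(1110/85, 233/20) = 13.06 servings → $8.49.
avocado only: max(1110/357, 233/18) = 12.94 servings → $14.89.
chickpeas + sunflower seeds with both tight: 1.147 servings and 3.339 servings → $1.86.
chickpeas + brown rice: the both-tight solution has a negative serving — not a feasible corner.
chickpeas + avocado with both tight: 2.628 servings and 1.556 servings → $3.37.
sunflower seeds + brown rice with both tight: 1.55 servings and 8.317 servings → $5.95.
sunflower seeds + avocado: intersection lies outside the first quadrant.
brown rice + avocado with both tight: 11.27 servings and 0.4269 servings → $7.81.
Cheapest feasible corner: $1.86.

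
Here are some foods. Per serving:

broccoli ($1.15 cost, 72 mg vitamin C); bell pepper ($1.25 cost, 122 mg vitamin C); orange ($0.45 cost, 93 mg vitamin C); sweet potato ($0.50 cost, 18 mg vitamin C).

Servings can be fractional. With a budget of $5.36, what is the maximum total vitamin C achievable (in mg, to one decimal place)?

1107.7 mg

Vitamin C per dollar: orange 206.7, bell pepper 97.6, broccoli 62.61, sweet potato 36.
With no serving limits, spend the whole cost allowance on orange: $5.36 / $0.45 × 93 mg = 1107.7 mg.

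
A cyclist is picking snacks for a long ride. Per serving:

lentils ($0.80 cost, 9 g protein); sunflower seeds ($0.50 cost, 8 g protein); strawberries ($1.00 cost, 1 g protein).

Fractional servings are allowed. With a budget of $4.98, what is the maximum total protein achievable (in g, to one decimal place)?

79.7 g

Protein per dollar: sunflower seeds 16, lentils 11.25, strawberries 1.
With no serving limits, spend the whole cost allowance on sunflower seeds: $4.98 / $0.50 × 8 g = 79.7 g.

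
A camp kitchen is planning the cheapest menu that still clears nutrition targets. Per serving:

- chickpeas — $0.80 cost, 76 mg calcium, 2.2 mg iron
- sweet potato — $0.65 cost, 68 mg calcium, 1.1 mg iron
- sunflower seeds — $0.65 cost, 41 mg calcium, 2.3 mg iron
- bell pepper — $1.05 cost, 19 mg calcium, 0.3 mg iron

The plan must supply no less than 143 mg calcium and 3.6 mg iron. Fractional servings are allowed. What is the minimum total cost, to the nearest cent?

$1.46

An LP optimum is at a vertex; with two nutrient constraints at most two foods are used. Check each candidate.
chickpeas only: max(143/76, 3.6/2.2) = 1.882 servings → $1.51.
sweet potato only: max(143/68, 3.6/1.1) = 3.273 servings → $2.13.
sunflower seeds only: max(143/41, 3.6/2.3) = 3.488 servings → $2.27.
bell pepper only: max(143/19, 3.6/0.3) = 12 servings → $12.60.
chickpeas + sweet potato with both tight: 1.326 servings and 0.6212 servings → $1.46.
chickpeas + sunflower seeds with both targets exact would need a negative amount; discard.
chickpeas + bell pepper with both tight: 1.342 servings and 2.158 servings → $3.34.
sweet potato + sunflower seeds with both tight: 1.629 servings and 0.7862 servings → $1.57.
sweet potato + bell pepper with both targets exact would need a negative amount; discard.
sunflower seeds + bell pepper with both tight: 0.8121 servings and 5.774 servings → $6.59.
So the least-cost plan costs $1.46.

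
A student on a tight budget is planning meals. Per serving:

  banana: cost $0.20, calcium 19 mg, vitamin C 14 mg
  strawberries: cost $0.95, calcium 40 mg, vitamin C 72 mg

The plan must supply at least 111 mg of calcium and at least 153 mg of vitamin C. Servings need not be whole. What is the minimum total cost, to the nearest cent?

$2.05

Check every corner: each single food scaled to meet both minima, and each pair solved so both constraints bind.
banana only: max(111/19, 153/14) = 10.93 servings → $2.19.
strawberries only: max(111/40, 153/72) = 2.775 servings → $2.64.
banana + strawberries with both tight: 2.317 servings and 1.675 servings → $2.05.
So the least-cost plan costs $2.05.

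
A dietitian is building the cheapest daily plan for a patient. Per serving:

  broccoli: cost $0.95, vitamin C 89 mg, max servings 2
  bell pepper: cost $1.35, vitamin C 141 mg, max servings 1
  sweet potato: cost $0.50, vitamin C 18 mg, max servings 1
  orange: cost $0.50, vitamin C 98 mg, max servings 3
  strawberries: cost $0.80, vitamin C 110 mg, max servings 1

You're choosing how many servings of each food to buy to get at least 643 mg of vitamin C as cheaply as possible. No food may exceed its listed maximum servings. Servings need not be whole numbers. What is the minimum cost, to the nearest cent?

$4.70

Cost per mg of vitamin C: orange $0.0051, strawberries $0.0073, bell pepper $0.0096, broccoli $0.0107, sweet potato $0.0278.
Take 3 servings of orange: +294.0 mg vitamin C for $1.50 (total $1.50, still need 349.0 mg).
Take 1 serving of strawberries: +110.0 mg vitamin C for $0.80 (total $2.30, still need 239.0 mg).
Take 1 serving of bell pepper: +141.0 mg vitamin C for $1.35 (total $3.65, still need 98.0 mg).
Take 1.101 servings of broccoli: +98.0 mg vitamin C for $1.05 (total $4.70, still need 0.0 mg).
Filling from the cheapest source first is optimal under one linear minimum: $4.70.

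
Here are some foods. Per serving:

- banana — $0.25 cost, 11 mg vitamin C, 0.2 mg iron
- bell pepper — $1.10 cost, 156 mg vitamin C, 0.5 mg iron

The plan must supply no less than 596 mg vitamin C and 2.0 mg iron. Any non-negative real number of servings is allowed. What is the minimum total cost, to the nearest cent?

$4.30

With two linear requirements the optimum uses one or two foods; enumerate the corners.
banana only: max(596/11, 2.0/0.2) = 54.18 servings → $13.55.
bell pepper only: max(596/156, 2.0/0.5) = 4 servings → $4.40.
banana + bell pepper with both tight: 0.5447 servings and 3.782 servings → $4.30.
The minimum over all feasible corners is $4.30.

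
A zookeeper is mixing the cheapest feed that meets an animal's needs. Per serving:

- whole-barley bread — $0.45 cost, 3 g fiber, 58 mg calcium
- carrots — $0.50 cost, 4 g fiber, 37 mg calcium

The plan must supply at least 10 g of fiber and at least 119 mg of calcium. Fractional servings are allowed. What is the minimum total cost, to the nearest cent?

For a min-cost LP with two ≥-constraints, a basic feasible solution has at most two positive variables.
whole-barley bread only: max(10/3, 119/58) = 3.333 servings → $1.50.
carrots only: max(10/4, 119/37) = 3.216 servings → $1.61.
whole-barley bread + carrots with both tight: 0.876 servings and 1.843 servings → $1.32.
Cheapest feasible corner: $1.32.

$1.32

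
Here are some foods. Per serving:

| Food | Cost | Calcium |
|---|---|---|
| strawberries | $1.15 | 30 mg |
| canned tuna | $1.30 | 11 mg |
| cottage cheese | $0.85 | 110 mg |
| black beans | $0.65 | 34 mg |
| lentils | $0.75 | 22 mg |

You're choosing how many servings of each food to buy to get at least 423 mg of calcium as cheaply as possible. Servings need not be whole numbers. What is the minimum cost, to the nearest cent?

Cost per mg of calcium: cottage cheese $0.0077, black beans $0.0191, lentils $0.0341, strawberries $0.0383, canned tuna $0.1182.
With no serving limits, use only cottage cheese: 423 mg / 110 mg = 3.845 servings × $0.85 = $3.27.

$3.27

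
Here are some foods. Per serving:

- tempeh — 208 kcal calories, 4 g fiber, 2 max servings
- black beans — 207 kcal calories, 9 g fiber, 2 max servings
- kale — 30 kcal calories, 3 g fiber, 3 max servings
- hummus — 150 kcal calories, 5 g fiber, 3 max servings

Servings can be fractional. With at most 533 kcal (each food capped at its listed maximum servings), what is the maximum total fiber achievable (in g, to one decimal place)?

28.0 g

Fiber per kcal: kale 0.1, black beans 0.04348, hummus 0.03333, tempeh 0.01923.
Take 3 servings of kale: uses 90 kcal, +9.0 g fiber (running total 9.0 g).
Take 2 servings of black beans: uses 414 kcal, +18.0 g fiber (running total 27.0 g).
Take 0.1933 servings of hummus: uses 29 kcal, +1.0 g fiber (running total 28.0 g).
Filling greedily by fiber-per-kcal is optimal for one linear limit, giving 28.0 g.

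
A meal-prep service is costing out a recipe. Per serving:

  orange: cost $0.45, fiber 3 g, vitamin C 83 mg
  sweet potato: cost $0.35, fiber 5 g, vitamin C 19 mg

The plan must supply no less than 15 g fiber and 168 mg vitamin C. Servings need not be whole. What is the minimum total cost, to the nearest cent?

$1.42

For a min-cost LP with two ≥-constraints, a basic feasible solution has at most two positive variables.
orange only: max(15/3, 168/83) = 5 servings → $2.25.
sweet potato only: max(15/5, 168/19) = 8.842 servings → $3.09.
orange + sweet potato with both tight: 1.55 servings and 2.07 servings → $1.42.
The minimum over all feasible corners is $1.42.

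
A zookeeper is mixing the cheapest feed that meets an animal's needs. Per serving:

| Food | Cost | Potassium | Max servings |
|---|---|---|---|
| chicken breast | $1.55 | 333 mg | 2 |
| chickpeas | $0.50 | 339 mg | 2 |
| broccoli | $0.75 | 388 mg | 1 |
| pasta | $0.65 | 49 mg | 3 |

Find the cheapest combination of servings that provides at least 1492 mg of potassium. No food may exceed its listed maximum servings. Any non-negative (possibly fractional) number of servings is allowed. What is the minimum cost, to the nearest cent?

$3.73

Cost per mg of potassium: chickpeas $0.0015, broccoli $0.0019, chicken breast $0.0047, pasta $0.0133.
Take 2 servings of chickpeas: +678.0 mg potassium for $1.00 (total $1.00, still need 814.0 mg).
Take 1 serving of broccoli: +388.0 mg potassium for $0.75 (total $1.75, still need 426.0 mg).
Take 1.279 servings of chicken breast: +426.0 mg potassium for $1.98 (total $3.73, still need 0.0 mg).
Greedy by cheapest-per-mg is optimal for a single linear constraint, so the minimum cost is $3.73.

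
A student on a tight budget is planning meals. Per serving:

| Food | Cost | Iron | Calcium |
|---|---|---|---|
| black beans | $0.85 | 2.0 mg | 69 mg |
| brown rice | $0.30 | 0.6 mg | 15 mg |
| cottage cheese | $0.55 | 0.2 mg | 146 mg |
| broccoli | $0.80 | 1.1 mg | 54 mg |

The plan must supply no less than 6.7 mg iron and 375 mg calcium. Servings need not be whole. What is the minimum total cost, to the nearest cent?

Check every corner: each single food scaled to meet both minima, and each pair solved so both constraints bind.
black beans only: max(6.7/2.0, 375/69) = 5.435 servings → $4.62.
brown rice only: max(6.7/0.6, 375/15) = 25 servings → $7.50.
cottage cheese only: max(6.7/0.2, 375/146) = 33.5 servings → $18.43.
broccoli only: max(6.7/1.1, 375/54) = 6.944 servings → $5.56.
black beans + brown rice with both targets exact would need a negative amount; discard.
black beans + cottage cheese with both tight: 3.247 servings and 1.034 servings → $3.33.
black beans + broccoli with both targets exact would need a negative amount; discard.
brown rice + cottage cheese with both tight: 10.68 servings and 1.472 servings → $4.01.
brown rice + broccoli: the both-tight solution has a negative serving — not a feasible corner.
cottage cheese + broccoli with both tight: 0.3385 servings and 6.029 servings → $5.01.
The minimum over all feasible corners is $3.33.

$3.33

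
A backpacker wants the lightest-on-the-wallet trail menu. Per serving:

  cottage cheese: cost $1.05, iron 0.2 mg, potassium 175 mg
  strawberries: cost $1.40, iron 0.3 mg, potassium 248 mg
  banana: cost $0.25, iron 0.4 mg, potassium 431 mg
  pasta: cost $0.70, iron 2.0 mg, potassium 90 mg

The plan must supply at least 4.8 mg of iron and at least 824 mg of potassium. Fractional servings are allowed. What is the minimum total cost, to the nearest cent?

$1.84

Compare the cost at each extreme point of the feasible region.
cottage cheese only: max(4.8/0.2, 824/175) = 24 servings → $25.20.
strawberries only: max(4.8/0.3, 824/248) = 16 servings → $22.40.
banana only: max(4.8/0.4, 824/431) = 12 servings → $3.00.
pasta only: max(4.8/2.0, 824/90) = 9.156 servings → $6.41.
cottage cheese + strawberries: intersection lies outside the first quadrant.
cottage cheese + banana with both targets exact would need a negative amount; discard.
cottage cheese + pasta with both tight: 3.663 servings and 2.034 servings → $5.27.
strawberries + banana with both targets exact would need a negative amount; discard.
strawberries + pasta with both tight: 2.593 servings and 2.011 servings → $5.04.
banana + pasta with both tight: 1.472 servings and 2.106 servings → $1.84.
So the least-cost plan costs $1.84.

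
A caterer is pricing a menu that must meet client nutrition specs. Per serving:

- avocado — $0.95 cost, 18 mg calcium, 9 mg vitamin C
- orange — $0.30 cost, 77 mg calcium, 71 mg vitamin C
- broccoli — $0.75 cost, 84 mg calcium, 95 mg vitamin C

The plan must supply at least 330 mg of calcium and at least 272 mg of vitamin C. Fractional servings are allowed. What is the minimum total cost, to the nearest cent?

$1.29

Check every corner: each single food scaled to meet both minima, and each pair solved so both constraints bind.
avocado only: max(330/18, 272/9) = 30.22 servings → $28.71.
orange only: max(330/77, 272/71) = 4.286 servings → $1.29.
broccoli only: max(330/84, 272/95) = 3.929 servings → $2.95.
avocado + orange with both tight: 4.25 servings and 3.292 servings → $5.02.
avocado + broccoli with both tight: 8.912 servings and 2.019 servings → $9.98.
orange + broccoli with both targets exact would need a negative amount; discard.
So the least-cost plan costs $1.29.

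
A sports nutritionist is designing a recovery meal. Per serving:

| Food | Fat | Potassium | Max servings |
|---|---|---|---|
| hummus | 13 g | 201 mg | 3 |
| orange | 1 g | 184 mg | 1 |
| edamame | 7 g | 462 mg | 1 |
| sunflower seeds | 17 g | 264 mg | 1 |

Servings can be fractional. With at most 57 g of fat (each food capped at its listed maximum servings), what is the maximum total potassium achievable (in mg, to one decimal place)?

Potassium per g fat: orange 184, edamame 66, sunflower seeds 15.53, hummus 15.46.
Take 1 serving of orange: uses 1 g fat, +184.0 mg potassium (running total 184.0 mg).
Take 1 serving of edamame: uses 7 g fat, +462.0 mg potassium (running total 646.0 mg).
Take 1 serving of sunflower seeds: uses 17 g fat, +264.0 mg potassium (running total 910.0 mg).
Take 2.462 servings of hummus: uses 32 g fat, +494.8 mg potassium (running total 1404.8 mg).
Filling greedily by potassium-per-g fat is optimal for one linear limit, giving 1404.8 mg.

1404.8 mg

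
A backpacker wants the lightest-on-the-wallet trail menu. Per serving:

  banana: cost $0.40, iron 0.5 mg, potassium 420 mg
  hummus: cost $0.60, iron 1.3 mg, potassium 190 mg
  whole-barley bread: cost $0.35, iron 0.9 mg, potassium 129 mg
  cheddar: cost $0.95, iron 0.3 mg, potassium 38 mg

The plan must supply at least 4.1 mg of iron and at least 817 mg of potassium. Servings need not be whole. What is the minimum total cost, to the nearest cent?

This is a tiny linear program; its minimum lies at a vertex of the feasible set. List the vertices and price them.
banana only: max(4.1/0.5, 817/420) = 8.2 servings → $3.28.
hummus only: max(4.1/1.3, 817/190) = 4.3 servings → $2.58.
whole-barley bread only: max(4.1/0.9, 817/129) = 6.333 servings → $2.22.
cheddar only: max(4.1/0.3, 817/38) = 21.5 servings → $20.43.
banana + hummus with both tight: 0.6277 servings and 2.912 servings → $2.00.
banana + whole-barley bread with both tight: 0.6584 servings and 4.19 servings → $1.73.
banana + cheddar with both tight: 0.8346 servings and 12.28 servings → $12.00.
hummus + whole-barley bread with both targets exact would need a negative amount; discard.
hummus + cheddar with both targets exact would need a negative amount; discard.
whole-barley bread + cheddar: intersection lies outside the first quadrant.
Cheapest feasible corner: $1.73.

$1.73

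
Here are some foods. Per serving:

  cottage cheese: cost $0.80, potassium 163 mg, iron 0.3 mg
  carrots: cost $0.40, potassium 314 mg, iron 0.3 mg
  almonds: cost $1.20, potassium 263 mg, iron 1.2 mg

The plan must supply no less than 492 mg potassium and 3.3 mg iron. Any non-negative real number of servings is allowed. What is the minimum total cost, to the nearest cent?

$3.30

An LP optimum is at a vertex; with two nutrient constraints at most two foods are used. Check each candidate.
cottage cheese only: max(492/163, 3.3/0.3) = 11 servings → $8.80.
carrots only: max(492/314, 3.3/0.3) = 11 servings → $4.40.
almonds only: max(492/263, 3.3/1.2) = 2.75 servings → $3.30.
cottage cheese + carrots: intersection lies outside the first quadrant.
cottage cheese + almonds: the both-tight solution has a negative serving — not a feasible corner.
carrots + almonds: the both-tight solution has a negative serving — not a feasible corner.
Cheapest feasible corner: $3.30.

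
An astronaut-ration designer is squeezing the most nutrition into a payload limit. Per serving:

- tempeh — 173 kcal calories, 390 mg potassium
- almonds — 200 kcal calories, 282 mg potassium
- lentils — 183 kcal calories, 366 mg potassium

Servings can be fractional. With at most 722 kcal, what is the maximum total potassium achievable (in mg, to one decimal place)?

Potassium per kcal: tempeh 2.254, lentils 2, almonds 1.41.
With no serving limits, spend the whole calories allowance on tempeh: 722 kcal / 173 kcal × 390 mg = 1627.6 mg.

1627.6 mg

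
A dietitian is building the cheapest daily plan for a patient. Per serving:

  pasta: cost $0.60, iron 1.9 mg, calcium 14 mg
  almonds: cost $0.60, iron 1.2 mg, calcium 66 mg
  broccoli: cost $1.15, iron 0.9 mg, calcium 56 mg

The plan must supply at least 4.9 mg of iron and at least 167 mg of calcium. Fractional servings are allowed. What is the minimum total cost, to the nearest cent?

$2.05

Two binding constraints pin down two serving amounts, so the optimal mix uses at most two foods. The candidates are each food alone (scaled to the tighter of iron/calcium) and each pair with both constraints tight.
pasta only: max(4.9/1.9, 167/14) = 11.93 servings → $7.16.
almonds only: max(4.9/1.2, 167/66) = 4.083 servings → $2.45.
broccoli only: max(4.9/0.9, 167/56) = 5.444 servings → $6.26.
pasta + almonds with both tight: 1.133 servings and 2.29 servings → $2.05.
pasta + broccoli with both tight: 1.323 servings and 2.651 servings → $3.84.
almonds + broccoli: the both-tight solution has a negative serving — not a feasible corner.
Cheapest feasible corner: $2.05.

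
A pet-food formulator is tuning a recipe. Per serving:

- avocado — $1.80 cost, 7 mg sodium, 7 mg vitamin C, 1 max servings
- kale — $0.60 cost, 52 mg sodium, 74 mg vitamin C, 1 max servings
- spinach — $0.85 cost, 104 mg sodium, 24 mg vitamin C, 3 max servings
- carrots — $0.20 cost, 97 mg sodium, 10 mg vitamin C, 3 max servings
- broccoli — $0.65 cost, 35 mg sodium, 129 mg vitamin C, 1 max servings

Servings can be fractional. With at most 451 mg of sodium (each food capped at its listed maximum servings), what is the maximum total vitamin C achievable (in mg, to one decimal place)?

286.6 mg

Vitamin C per mg sodium: broccoli 3.686, kale 1.423, avocado 1, spinach 0.2308, carrots 0.1031.
Take 1 serving of broccoli: uses 35 mg sodium, +129.0 mg vitamin C (running total 129.0 mg).
Take 1 serving of kale: uses 52 mg sodium, +74.0 mg vitamin C (running total 203.0 mg).
Take 1 serving of avocado: uses 7 mg sodium, +7.0 mg vitamin C (running total 210.0 mg).
Take 3 servings of spinach: uses 312 mg sodium, +72.0 mg vitamin C (running total 282.0 mg).
Take 0.4639 servings of carrots: uses 45 mg sodium, +4.6 mg vitamin C (running total 286.6 mg).
Filling greedily by vitamin C-per-mg sodium is optimal for one linear limit, giving 286.6 mg.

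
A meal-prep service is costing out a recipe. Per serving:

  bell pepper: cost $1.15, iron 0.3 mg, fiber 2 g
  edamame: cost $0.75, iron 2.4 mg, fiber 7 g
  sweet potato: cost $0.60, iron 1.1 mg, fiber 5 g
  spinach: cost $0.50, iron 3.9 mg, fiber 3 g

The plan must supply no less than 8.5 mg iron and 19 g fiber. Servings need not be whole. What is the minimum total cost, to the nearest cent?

Two binding constraints pin down two serving amounts, so the optimal mix uses at most two foods. The candidates are each food alone (scaled to the tighter of iron/fiber) and each pair with both constraints tight.
bell pepper only: max(8.5/0.3, 19/2) = 28.33 servings → $32.58.
edamame only: max(8.5/2.4, 19/7) = 3.542 servings → $2.66.
sweet potato only: max(8.5/1.1, 19/5) = 7.727 servings → $4.64.
spinach only: max(8.5/3.9, 19/3) = 6.333 servings → $3.17.
bell pepper + edamame with both targets exact would need a negative amount; discard.
bell pepper + sweet potato: intersection lies outside the first quadrant.
bell pepper + spinach with both tight: 7.043 servings and 1.638 servings → $8.92.
edamame + sweet potato: the both-tight solution has a negative serving — not a feasible corner.
edamame + spinach with both tight: 2.418 servings and 0.6915 servings → $2.16.
sweet potato + spinach with both tight: 3 servings and 1.333 servings → $2.47.
So the least-cost plan costs $2.16.

$2.16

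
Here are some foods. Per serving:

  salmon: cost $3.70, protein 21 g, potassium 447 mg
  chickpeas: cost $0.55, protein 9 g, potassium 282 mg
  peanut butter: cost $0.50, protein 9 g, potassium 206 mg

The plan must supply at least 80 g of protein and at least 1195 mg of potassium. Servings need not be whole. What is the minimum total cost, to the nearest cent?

Minimising a linear cost over {protein ≥ 80, potassium ≥ 1195, servings ≥ 0} — the optimum is at a vertex, using one or two foods.
salmon only: max(80/21, 1195/447) = 3.81 servings → $14.10.
chickpeas only: max(80/9, 1195/282) = 8.889 servings → $4.89.
peanut butter only: max(80/9, 1195/206) = 8.889 servings → $4.44.
salmon + chickpeas: intersection lies outside the first quadrant.
salmon + peanut butter: the both-tight solution has a negative serving — not a feasible corner.
chickpeas + peanut butter with both targets exact would need a negative amount; discard.
Cheapest feasible corner: $4.44.

$4.44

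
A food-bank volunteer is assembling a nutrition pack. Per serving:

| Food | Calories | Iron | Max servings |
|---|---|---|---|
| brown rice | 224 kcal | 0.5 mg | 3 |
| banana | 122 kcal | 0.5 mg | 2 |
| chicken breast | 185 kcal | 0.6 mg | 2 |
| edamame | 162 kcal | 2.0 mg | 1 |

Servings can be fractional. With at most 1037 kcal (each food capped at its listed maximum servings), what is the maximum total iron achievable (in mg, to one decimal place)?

Iron per kcal: edamame 0.01235, banana 0.004098, chicken breast 0.003243, brown rice 0.002232.
Take 1 serving of edamame: uses 162 kcal, +2.0 mg iron (running total 2.0 mg).
Take 2 servings of banana: uses 244 kcal, +1.0 mg iron (running total 3.0 mg).
Take 2 servings of chicken breast: uses 370 kcal, +1.2 mg iron (running total 4.2 mg).
Take 1.165 servings of brown rice: uses 261 kcal, +0.6 mg iron (running total 4.8 mg).
Greedy by best ratio exhausts the calories allowance optimally: 4.8 mg.

4.8 mg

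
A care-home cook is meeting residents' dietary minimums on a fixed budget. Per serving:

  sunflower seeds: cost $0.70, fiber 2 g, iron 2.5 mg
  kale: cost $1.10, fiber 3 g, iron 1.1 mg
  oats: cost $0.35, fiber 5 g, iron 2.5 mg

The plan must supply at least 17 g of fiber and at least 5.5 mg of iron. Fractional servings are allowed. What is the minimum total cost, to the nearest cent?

$1.19

A basic optimal solution has at most two foods positive. Try each food alone and each pair with both targets met exactly.
sunflower seeds only: max(17/2, 5.5/2.5) = 8.5 servings → $5.95.
kale only: max(17/3, 5.5/1.1) = 5.667 servings → $6.23.
oats only: max(17/5, 5.5/2.5) = 3.4 servings → $1.19.
sunflower seeds + kale: the both-tight solution has a negative serving — not a feasible corner.
sunflower seeds + oats: the both-tight solution has a negative serving — not a feasible corner.
kale + oats: the both-tight solution has a negative serving — not a feasible corner.
Cheapest feasible corner: $1.19.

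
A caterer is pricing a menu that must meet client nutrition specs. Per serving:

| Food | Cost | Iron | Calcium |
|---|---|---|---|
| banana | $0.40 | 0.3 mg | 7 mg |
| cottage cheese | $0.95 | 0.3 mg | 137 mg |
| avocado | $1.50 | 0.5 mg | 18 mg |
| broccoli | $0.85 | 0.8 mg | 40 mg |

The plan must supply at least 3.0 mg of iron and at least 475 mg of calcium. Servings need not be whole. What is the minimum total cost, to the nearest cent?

$4.87

banana only: max(3.0/0.3, 475/7) = 67.86 servings → $27.14.
cottage cheese only: max(3.0/0.3, 475/137) = 10 servings → $9.50.
avocado only: max(3.0/0.5, 475/18) = 26.39 servings → $39.58.
broccoli only: max(3.0/0.8, 475/40) = 11.88 servings → $10.09.
banana + cottage cheese with both tight: 6.885 servings and 3.115 servings → $5.71.
banana + avocado: intersection lies outside the first quadrant.
banana + broccoli with both targets exact would need a negative amount; discard.
cottage cheese + avocado with both tight: 2.908 servings and 4.255 servings → $9.15.
cottage cheese + broccoli with both tight: 2.664 servings and 2.751 servings → $4.87.
avocado + broccoli with both targets exact would need a negative amount; discard.
Cheapest feasible corner: $4.87.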